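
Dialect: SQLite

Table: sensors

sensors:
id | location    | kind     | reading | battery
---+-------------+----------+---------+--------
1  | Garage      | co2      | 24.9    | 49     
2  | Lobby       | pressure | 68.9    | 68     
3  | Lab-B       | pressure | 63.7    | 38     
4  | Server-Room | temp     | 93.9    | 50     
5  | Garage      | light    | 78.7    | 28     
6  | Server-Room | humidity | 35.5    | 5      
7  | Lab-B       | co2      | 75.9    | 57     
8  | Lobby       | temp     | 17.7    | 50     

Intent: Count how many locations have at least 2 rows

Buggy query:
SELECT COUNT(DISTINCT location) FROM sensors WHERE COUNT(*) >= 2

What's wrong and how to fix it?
Bug: COUNT(*) cannot appear in WHERE; the per-group count doesn't exist yet

Fix: Use a subquery that GROUPs and filters with HAVING, then count its rows

Corrected query:
SELECT COUNT(*) FROM (SELECT location FROM sensors GROUP BY location HAVING COUNT(*) >= 2)

Result:
COUNT(*)
--------
4       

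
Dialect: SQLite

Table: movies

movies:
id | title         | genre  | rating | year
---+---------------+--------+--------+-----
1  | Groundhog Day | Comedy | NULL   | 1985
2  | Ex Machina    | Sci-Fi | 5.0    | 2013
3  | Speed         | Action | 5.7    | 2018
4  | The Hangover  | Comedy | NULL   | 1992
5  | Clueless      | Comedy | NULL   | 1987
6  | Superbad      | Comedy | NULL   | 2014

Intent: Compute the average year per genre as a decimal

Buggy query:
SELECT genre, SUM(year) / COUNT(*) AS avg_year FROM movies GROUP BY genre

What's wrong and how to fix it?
Bug: Both operands are integers, so '/' performs integer division and truncates

Fix: Cast one side to REAL so the division keeps the fractional part

Corrected query:
SELECT genre, SUM(year) * 1.0 / COUNT(*) AS avg_year FROM movies GROUP BY genre

Result:
genre  | avg_year
-------+---------
Action | 2018    
Comedy | 1994.5  
Sci-Fi | 2013    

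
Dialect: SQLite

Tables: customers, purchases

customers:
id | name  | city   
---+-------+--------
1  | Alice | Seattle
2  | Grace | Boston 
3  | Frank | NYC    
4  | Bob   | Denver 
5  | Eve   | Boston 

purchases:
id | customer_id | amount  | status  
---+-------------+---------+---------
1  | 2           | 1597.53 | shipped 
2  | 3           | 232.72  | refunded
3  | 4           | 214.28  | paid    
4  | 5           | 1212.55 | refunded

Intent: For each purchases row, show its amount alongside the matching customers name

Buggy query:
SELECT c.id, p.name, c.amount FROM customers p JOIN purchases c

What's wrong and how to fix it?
Bug: Missing join condition: each purchases row is matched to all customers rows instead of just its own

Fix: Specify the join condition linking the foreign key to the parent id

Corrected query:
SELECT c.id, p.name, c.amount FROM customers p JOIN purchases c ON c.customer_id = p.id

Result:
id | name  | amount 
---+-------+--------
1  | Grace | 1597.53
2  | Frank | 232.72 
3  | Bob   | 214.28 
4  | Eve   | 1212.55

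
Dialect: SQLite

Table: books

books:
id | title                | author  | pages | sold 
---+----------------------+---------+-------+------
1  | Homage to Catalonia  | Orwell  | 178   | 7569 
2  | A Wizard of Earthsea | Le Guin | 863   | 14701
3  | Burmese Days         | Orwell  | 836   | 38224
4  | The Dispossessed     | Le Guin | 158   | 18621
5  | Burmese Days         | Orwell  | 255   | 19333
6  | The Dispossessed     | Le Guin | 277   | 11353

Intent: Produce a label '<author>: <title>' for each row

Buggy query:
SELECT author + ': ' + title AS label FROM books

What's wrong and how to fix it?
Bug: '+' is numeric addition; on text columns SQLite converts them to 0 instead of concatenating

Fix: Replace + with || to concatenate text

Corrected query:
SELECT author || ': ' || title AS label FROM books

Result:
label                        
-----------------------------
Orwell: Homage to Catalonia  
Le Guin: A Wizard of Earthsea
Orwell: Burmese Days         
Le Guin: The Dispossessed    
Orwell: Burmese Days         
Le Guin: The Dispossessed    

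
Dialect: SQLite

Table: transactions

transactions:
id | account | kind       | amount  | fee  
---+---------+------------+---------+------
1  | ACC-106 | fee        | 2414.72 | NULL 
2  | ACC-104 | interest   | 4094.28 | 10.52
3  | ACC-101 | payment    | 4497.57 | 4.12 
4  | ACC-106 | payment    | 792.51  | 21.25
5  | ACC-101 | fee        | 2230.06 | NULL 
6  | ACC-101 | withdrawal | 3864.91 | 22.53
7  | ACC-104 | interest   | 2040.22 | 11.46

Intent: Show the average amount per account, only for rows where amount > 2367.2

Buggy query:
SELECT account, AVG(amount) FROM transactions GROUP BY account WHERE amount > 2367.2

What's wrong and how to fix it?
Bug: Row-level WHERE must come before GROUP BY in the clause order

Fix: Place WHERE between FROM and GROUP BY

Corrected query:
SELECT account, AVG(amount) FROM transactions WHERE amount > 2367.2 GROUP BY account

Result:
account | AVG(amount)
--------+------------
ACC-101 | 4181.24    
ACC-104 | 4094.28    
ACC-106 | 2414.72    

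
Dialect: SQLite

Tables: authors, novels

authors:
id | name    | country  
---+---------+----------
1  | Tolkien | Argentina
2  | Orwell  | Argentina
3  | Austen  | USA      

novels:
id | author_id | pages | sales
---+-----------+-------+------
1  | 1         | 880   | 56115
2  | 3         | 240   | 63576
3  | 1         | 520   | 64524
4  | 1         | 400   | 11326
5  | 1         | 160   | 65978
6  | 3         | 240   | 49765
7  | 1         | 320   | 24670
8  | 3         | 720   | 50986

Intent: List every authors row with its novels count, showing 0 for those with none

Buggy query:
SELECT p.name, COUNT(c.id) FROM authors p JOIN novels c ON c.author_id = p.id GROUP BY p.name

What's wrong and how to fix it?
Bug: INNER JOIN drops authors rows that have no matching novels rows

Fix: Switch to LEFT JOIN to retain unmatched parent rows

Corrected query:
SELECT p.name, COUNT(c.id) FROM authors p LEFT JOIN novels c ON c.author_id = p.id GROUP BY p.name

Result:
name    | COUNT(c.id)
--------+------------
Austen  | 3          
Orwell  | 0          
Tolkien | 5          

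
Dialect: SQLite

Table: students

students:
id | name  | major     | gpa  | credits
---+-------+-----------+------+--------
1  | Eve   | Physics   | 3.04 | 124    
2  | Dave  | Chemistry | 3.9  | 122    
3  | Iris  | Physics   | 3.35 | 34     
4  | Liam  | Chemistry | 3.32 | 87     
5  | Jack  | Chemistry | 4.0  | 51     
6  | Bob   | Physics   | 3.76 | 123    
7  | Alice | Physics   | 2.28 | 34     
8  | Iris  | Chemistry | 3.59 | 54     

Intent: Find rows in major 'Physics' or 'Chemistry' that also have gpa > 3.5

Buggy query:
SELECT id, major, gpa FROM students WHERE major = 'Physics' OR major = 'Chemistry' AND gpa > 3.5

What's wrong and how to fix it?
Bug: Without parentheses, AND is evaluated before OR, so the gpa filter only applies to the 'Chemistry' branch

Fix: Group the OR with parentheses (or use IN), then AND the threshold

Corrected query:
SELECT id, major, gpa FROM students WHERE (major = 'Physics' OR major = 'Chemistry') AND gpa > 3.5

Result:
id | major     | gpa 
---+-----------+-----
2  | Chemistry | 3.9 
5  | Chemistry | 4   
6  | Physics   | 3.76
8  | Chemistry | 3.59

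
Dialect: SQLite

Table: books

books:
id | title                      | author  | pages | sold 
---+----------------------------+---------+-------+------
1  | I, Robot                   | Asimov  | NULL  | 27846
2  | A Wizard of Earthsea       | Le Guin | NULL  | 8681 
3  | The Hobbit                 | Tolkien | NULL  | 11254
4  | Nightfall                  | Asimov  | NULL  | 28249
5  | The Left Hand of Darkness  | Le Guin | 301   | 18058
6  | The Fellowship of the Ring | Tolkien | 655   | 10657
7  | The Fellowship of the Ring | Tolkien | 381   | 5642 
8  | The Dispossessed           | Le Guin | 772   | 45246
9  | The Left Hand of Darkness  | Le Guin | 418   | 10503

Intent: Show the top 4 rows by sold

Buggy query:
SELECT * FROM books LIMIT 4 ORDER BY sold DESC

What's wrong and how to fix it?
Bug: ORDER BY cannot follow LIMIT; LIMIT is the final clause

Fix: Swap the clauses: ORDER BY first, then LIMIT

Corrected query:
SELECT * FROM books ORDER BY sold DESC LIMIT 4

Result:
id | title                     | author  | pages | sold 
---+---------------------------+---------+-------+------
8  | The Dispossessed          | Le Guin | 772   | 45246
4  | Nightfall                 | Asimov  | NULL  | 28249
1  | I, Robot                  | Asimov  | NULL  | 27846
5  | The Left Hand of Darkness | Le Guin | 301   | 18058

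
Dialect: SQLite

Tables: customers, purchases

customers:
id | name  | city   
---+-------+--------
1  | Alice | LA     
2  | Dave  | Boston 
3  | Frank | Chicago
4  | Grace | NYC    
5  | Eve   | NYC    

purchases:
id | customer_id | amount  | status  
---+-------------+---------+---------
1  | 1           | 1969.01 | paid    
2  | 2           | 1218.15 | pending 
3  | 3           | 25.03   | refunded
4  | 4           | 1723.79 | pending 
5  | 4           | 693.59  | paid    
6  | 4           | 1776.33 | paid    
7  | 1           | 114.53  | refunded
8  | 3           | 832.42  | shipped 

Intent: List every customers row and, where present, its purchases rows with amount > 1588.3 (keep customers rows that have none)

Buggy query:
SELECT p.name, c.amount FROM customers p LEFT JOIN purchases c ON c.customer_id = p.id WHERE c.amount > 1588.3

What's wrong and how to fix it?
Bug: A WHERE condition on the right-hand table after LEFT JOIN drops unmatched parents

Fix: Move the right-table condition into the ON clause so unmatched parents are kept

Corrected query:
SELECT p.name, c.amount FROM customers p LEFT JOIN purchases c ON c.customer_id = p.id AND c.amount > 1588.3

Result:
name  | amount 
------+--------
Alice | 1969.01
Dave  | NULL   
Frank | NULL   
Grace | 1723.79
Grace | 1776.33
Eve   | NULL   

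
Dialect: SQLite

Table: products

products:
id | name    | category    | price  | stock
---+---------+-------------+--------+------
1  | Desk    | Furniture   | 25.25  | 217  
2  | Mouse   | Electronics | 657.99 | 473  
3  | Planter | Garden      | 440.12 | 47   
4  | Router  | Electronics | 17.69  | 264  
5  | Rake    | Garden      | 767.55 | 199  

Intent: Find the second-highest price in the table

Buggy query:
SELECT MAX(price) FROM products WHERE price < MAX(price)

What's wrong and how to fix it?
Bug: MAX(price) on the right of the comparison is an aggregate-in-WHERE error

Fix: Put the inner MAX in a scalar subquery

Corrected query:
SELECT MAX(price) FROM products WHERE price < (SELECT MAX(price) FROM products)

Result:
MAX(price)
----------
657.99    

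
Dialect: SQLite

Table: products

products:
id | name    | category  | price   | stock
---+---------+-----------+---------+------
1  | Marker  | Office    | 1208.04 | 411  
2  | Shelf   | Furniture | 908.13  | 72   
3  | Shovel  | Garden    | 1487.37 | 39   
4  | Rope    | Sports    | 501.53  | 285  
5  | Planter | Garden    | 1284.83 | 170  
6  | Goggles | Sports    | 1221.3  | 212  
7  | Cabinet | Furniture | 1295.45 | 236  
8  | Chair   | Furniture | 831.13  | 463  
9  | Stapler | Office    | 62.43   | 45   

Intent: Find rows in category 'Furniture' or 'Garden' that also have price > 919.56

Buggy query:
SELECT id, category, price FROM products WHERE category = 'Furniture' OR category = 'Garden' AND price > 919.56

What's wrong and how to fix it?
Bug: Without parentheses, AND is evaluated before OR, so the price filter only applies to the 'Garden' branch

Fix: Add parentheses around the OR so the AND applies to both alternatives

Corrected query:
SELECT id, category, price FROM products WHERE (category = 'Furniture' OR category = 'Garden') AND price > 919.56

Result:
id | category  | price  
---+-----------+--------
3  | Garden    | 1487.37
5  | Garden    | 1284.83
7  | Furniture | 1295.45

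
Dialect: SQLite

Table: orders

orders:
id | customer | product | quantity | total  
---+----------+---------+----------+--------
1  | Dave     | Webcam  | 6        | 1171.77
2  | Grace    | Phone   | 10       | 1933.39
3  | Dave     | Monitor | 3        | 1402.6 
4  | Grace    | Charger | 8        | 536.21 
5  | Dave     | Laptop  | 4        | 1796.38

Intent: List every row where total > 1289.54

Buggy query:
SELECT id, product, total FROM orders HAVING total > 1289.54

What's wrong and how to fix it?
Bug: HAVING filters the output of aggregation, but this query has no GROUP BY and no aggregate functions, so SQLite rejects it (HAVING clause on a non-aggregate query); the condition here is per row

Fix: Replace HAVING with WHERE since the condition applies to individual rows

Corrected query:
SELECT id, product, total FROM orders WHERE total > 1289.54

Result:
id | product | total  
---+---------+--------
2  | Phone   | 1933.39
3  | Monitor | 1402.6 
5  | Laptop  | 1796.38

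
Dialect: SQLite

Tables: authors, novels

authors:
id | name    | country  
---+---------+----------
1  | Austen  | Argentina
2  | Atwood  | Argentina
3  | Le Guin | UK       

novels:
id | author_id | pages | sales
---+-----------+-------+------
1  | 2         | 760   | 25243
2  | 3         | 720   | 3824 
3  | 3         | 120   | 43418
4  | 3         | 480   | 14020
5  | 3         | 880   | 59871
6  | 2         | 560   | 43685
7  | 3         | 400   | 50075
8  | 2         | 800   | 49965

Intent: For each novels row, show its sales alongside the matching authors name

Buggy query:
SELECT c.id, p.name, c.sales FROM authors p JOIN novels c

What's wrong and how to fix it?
Bug: JOIN with no ON clause produces a cartesian product; every novels row pairs with every authors row

Fix: Specify the join condition linking the foreign key to the parent id

Corrected query:
SELECT c.id, p.name, c.sales FROM authors p JOIN novels c ON c.author_id = p.id

Result:
id | name    | sales
---+---------+------
1  | Atwood  | 25243
2  | Le Guin | 3824 
3  | Le Guin | 43418
4  | Le Guin | 14020
5  | Le Guin | 59871
6  | Atwood  | 43685
7  | Le Guin | 50075
8  | Atwood  | 49965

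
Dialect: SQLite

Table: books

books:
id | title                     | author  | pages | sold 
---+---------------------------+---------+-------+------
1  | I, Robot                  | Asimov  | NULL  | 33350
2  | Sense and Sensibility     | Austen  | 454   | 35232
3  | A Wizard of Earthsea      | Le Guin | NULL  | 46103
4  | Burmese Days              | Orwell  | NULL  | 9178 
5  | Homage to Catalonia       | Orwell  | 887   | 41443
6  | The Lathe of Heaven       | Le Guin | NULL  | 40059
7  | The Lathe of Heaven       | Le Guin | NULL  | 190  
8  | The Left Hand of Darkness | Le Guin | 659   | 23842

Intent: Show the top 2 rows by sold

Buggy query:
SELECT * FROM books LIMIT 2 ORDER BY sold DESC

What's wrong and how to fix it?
Bug: ORDER BY cannot follow LIMIT; LIMIT is the final clause

Fix: Swap the clauses: ORDER BY first, then LIMIT

Corrected query:
SELECT * FROM books ORDER BY sold DESC LIMIT 2

Result:
id | title                | author  | pages | sold 
---+----------------------+---------+-------+------
3  | A Wizard of Earthsea | Le Guin | NULL  | 46103
5  | Homage to Catalonia  | Orwell  | 887   | 41443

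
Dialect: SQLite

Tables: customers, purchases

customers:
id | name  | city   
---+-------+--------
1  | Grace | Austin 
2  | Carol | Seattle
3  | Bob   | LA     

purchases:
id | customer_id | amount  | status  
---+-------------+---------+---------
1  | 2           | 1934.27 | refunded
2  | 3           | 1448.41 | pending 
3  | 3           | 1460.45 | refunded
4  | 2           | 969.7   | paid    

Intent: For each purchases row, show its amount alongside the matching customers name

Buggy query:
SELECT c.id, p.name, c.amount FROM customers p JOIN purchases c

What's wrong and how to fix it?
Bug: JOIN with no ON clause produces a cartesian product; every purchases row pairs with every customers row

Fix: Add ON c.customer_id = p.id to the JOIN

Corrected query:
SELECT c.id, p.name, c.amount FROM customers p JOIN purchases c ON c.customer_id = p.id

Result:
id | name  | amount 
---+-------+--------
1  | Carol | 1934.27
2  | Bob   | 1448.41
3  | Bob   | 1460.45
4  | Carol | 969.7  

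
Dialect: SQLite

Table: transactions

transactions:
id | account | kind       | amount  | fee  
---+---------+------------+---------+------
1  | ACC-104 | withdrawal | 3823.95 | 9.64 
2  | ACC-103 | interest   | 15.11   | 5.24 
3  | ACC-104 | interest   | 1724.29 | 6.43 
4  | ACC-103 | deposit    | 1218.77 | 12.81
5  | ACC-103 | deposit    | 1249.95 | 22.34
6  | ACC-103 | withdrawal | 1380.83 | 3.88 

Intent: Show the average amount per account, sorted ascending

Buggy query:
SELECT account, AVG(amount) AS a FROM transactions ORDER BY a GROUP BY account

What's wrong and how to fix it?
Bug: ORDER BY appears before GROUP BY; SQL clause order requires GROUP BY first

Fix: Reorder: SELECT … FROM … GROUP BY … ORDER BY …

Corrected query:
SELECT account, AVG(amount) AS a FROM transactions GROUP BY account ORDER BY a

Result:
account | a      
--------+--------
ACC-103 | 966.165
ACC-104 | 2774.12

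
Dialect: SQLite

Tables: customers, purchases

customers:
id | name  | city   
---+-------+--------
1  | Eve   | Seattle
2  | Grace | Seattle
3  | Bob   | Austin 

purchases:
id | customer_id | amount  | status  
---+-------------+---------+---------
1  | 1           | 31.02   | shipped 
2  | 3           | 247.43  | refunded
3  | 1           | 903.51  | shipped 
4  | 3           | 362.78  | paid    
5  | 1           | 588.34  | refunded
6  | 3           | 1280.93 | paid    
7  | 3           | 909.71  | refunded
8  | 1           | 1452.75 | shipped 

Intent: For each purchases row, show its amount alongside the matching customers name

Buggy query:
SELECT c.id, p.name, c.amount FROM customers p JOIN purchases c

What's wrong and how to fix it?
Bug: JOIN with no ON clause produces a cartesian product; every purchases row pairs with every customers row

Fix: Specify the join condition linking the foreign key to the parent id

Corrected query:
SELECT c.id, p.name, c.amount FROM customers p JOIN purchases c ON c.customer_id = p.id

Result:
id | name | amount 
---+------+--------
1  | Eve  | 31.02  
2  | Bob  | 247.43 
3  | Eve  | 903.51 
4  | Bob  | 362.78 
5  | Eve  | 588.34 
6  | Bob  | 1280.93
7  | Bob  | 909.71 
8  | Eve  | 1452.75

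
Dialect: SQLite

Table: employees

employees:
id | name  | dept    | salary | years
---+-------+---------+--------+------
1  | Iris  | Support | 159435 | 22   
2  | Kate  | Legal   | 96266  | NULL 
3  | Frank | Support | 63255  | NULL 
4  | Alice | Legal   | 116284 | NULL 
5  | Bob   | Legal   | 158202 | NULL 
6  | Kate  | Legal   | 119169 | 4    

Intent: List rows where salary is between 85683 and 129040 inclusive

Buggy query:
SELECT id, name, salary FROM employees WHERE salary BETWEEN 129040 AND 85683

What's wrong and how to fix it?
Bug: BETWEEN expects the lower bound first; with 129040 AND 85683 the range is empty

Fix: Swap the bounds so the smaller value comes first

Corrected query:
SELECT id, name, salary FROM employees WHERE salary BETWEEN 85683 AND 129040

Result:
id | name  | salary
---+-------+-------
2  | Kate  | 96266 
4  | Alice | 116284
6  | Kate  | 119169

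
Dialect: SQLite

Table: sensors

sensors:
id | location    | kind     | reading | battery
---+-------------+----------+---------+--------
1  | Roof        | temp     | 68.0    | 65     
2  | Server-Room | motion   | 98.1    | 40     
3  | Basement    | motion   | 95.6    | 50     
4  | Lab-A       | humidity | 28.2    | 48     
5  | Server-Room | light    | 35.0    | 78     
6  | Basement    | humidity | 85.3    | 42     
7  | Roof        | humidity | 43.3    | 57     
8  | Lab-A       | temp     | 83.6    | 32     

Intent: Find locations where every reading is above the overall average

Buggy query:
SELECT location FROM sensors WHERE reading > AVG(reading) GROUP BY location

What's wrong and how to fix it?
Bug: WHERE evaluates per row before aggregation, so AVG() is unavailable

Fix: Compute the overall average in a scalar subquery and compare each group's MIN against it in HAVING

Corrected query:
SELECT location FROM sensors GROUP BY location HAVING MIN(reading) > (SELECT AVG(reading) FROM sensors)

Result:
location
--------
Basement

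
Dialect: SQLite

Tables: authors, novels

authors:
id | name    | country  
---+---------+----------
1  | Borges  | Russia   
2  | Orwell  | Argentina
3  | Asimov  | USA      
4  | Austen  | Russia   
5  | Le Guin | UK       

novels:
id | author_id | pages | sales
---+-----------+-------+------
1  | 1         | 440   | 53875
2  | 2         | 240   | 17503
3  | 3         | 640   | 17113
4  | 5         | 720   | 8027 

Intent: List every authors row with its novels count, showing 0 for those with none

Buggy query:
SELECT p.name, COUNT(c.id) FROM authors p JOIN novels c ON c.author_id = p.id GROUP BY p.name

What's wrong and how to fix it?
Bug: An inner join excludes parents with zero children

Fix: Use LEFT JOIN so parents without children still appear (COUNT(c.id) gives 0)

Corrected query:
SELECT p.name, COUNT(c.id) FROM authors p LEFT JOIN novels c ON c.author_id = p.id GROUP BY p.name

Result:
name    | COUNT(c.id)
--------+------------
Asimov  | 1          
Austen  | 0          
Borges  | 1          
Le Guin | 1          
Orwell  | 1          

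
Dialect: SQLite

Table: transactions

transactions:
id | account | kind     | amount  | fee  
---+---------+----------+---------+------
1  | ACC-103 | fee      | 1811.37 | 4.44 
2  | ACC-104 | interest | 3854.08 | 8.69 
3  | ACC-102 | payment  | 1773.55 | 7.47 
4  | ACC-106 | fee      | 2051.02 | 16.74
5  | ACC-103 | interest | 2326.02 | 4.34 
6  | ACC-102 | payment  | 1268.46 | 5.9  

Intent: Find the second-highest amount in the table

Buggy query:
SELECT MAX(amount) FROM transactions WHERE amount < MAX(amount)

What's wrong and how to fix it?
Bug: MAX(amount) on the right of the comparison is an aggregate-in-WHERE error

Fix: Compute the overall MAX in a subquery, then take MAX of rows below it

Corrected query:
SELECT MAX(amount) FROM transactions WHERE amount < (SELECT MAX(amount) FROM transactions)

Result:
MAX(amount)
-----------
2326.02    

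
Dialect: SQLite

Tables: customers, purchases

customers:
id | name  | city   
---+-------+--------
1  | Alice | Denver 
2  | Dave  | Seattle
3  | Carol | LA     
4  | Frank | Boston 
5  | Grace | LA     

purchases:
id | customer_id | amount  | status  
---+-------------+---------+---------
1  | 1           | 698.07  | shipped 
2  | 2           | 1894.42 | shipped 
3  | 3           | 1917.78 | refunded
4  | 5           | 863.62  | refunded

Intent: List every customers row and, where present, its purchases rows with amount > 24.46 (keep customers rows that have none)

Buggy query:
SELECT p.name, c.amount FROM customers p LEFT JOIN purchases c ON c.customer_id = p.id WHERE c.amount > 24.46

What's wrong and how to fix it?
Bug: Filtering c.amount in WHERE discards the NULL rows produced by LEFT JOIN, turning it into an inner join

Fix: Put 'c.amount > 24.46' in the JOIN's ON clause instead of WHERE

Corrected query:
SELECT p.name, c.amount FROM customers p LEFT JOIN purchases c ON c.customer_id = p.id AND c.amount > 24.46

Result:
name  | amount 
------+--------
Alice | 698.07 
Dave  | 1894.42
Carol | 1917.78
Frank | NULL   
Grace | 863.62 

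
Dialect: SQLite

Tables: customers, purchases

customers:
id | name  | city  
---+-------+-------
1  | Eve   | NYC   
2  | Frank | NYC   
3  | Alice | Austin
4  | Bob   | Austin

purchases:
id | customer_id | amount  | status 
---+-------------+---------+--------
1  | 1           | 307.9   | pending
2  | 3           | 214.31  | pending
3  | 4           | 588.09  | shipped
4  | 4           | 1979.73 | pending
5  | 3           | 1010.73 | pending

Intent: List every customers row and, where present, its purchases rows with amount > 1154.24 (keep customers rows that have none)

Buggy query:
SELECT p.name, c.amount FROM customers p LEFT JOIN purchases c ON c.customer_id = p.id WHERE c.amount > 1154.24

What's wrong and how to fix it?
Bug: Filtering c.amount in WHERE discards the NULL rows produced by LEFT JOIN, turning it into an inner join

Fix: Move the right-table condition into the ON clause so unmatched parents are kept

Corrected query:
SELECT p.name, c.amount FROM customers p LEFT JOIN purchases c ON c.customer_id = p.id AND c.amount > 1154.24

Result:
name  | amount 
------+--------
Eve   | NULL   
Frank | NULL   
Alice | NULL   
Bob   | 1979.73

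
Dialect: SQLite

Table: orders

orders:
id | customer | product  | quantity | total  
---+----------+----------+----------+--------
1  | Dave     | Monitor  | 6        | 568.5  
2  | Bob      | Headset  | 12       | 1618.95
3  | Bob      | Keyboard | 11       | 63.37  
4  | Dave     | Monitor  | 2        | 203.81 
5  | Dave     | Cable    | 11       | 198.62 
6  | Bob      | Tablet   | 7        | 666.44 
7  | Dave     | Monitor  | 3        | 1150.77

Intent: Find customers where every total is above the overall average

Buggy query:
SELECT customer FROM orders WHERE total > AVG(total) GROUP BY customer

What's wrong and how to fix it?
Bug: WHERE evaluates per row before aggregation, so AVG() is unavailable

Fix: Compute the overall average in a scalar subquery and compare each group's MIN against it in HAVING

Corrected query:
SELECT customer FROM orders GROUP BY customer HAVING MIN(total) > (SELECT AVG(total) FROM orders)

Result:
(no rows)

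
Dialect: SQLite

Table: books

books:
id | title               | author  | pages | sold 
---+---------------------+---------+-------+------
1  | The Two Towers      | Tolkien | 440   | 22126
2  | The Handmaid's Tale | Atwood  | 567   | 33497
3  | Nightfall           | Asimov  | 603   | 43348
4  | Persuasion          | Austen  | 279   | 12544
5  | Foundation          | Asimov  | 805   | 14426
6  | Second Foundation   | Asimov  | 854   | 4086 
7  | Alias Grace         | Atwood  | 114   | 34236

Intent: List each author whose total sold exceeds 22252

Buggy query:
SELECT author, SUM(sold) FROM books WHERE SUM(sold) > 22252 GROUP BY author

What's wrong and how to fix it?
Bug: SUM(sold) is an aggregate, but WHERE filters rows before aggregation

Fix: Use HAVING (which filters groups after aggregation) instead of WHERE

Corrected query:
SELECT author, SUM(sold) FROM books GROUP BY author HAVING SUM(sold) > 22252

Result:
author | SUM(sold)
-------+----------
Asimov | 61860    
Atwood | 67733    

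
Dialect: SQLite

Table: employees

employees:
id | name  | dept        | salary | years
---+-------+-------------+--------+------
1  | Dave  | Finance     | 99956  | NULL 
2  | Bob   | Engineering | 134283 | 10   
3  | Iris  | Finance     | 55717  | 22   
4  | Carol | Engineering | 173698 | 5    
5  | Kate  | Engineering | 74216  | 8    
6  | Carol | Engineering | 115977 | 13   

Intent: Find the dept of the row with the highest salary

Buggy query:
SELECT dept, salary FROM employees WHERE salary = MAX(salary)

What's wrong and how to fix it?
Bug: WHERE is evaluated per row; an aggregate over the whole table isn't defined there

Fix: Use a subquery: WHERE salary = (SELECT MAX(salary) FROM employees)

Corrected query:
SELECT dept, salary FROM employees WHERE salary = (SELECT MAX(salary) FROM employees)

Result:
dept        | salary
------------+-------
Engineering | 173698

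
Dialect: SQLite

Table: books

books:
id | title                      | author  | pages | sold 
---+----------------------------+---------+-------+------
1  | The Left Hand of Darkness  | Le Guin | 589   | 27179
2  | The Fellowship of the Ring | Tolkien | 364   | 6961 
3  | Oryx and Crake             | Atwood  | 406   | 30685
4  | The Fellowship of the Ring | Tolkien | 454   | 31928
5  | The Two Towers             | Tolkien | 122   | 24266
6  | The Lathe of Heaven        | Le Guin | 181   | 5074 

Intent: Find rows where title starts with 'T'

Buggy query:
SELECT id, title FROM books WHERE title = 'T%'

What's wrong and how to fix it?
Bug: '=' compares the literal string including the % character; pattern matching needs LIKE

Fix: Use LIKE for wildcard pattern matching

Corrected query:
SELECT id, title FROM books WHERE title LIKE 'T%'

Result:
id | title                     
---+---------------------------
1  | The Left Hand of Darkness 
2  | The Fellowship of the Ring
4  | The Fellowship of the Ring
5  | The Two Towers            
6  | The Lathe of Heaven       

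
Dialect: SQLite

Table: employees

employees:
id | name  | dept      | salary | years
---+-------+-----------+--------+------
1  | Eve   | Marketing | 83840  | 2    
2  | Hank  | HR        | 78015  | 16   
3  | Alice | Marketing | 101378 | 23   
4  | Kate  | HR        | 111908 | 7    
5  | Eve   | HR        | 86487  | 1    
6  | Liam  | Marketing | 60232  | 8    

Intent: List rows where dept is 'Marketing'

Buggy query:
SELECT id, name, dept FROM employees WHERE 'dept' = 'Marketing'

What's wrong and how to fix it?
Bug: 'dept' in single quotes is a string literal, not the column; the comparison is literal-vs-literal and never true

Fix: Reference the column as dept without single quotes

Corrected query:
SELECT id, name, dept FROM employees WHERE dept = 'Marketing'

Result:
id | name  | dept     
---+-------+----------
1  | Eve   | Marketing
3  | Alice | Marketing
6  | Liam  | Marketing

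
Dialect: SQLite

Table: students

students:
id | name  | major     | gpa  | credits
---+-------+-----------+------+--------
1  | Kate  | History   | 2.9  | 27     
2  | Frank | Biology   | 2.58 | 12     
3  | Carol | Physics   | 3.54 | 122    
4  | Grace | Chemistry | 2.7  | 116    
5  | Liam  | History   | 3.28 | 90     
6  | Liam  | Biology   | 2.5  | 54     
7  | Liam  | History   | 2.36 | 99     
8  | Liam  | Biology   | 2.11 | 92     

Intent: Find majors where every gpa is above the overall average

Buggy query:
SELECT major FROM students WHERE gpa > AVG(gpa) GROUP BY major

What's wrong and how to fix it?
Bug: WHERE evaluates per row before aggregation, so AVG() is unavailable

Fix: Use a subquery for AVG and a HAVING MIN(...) filter so the condition holds for every row in the group

Corrected query:
SELECT major FROM students GROUP BY major HAVING MIN(gpa) > (SELECT AVG(gpa) FROM students)

Result:
major  
-------
Physics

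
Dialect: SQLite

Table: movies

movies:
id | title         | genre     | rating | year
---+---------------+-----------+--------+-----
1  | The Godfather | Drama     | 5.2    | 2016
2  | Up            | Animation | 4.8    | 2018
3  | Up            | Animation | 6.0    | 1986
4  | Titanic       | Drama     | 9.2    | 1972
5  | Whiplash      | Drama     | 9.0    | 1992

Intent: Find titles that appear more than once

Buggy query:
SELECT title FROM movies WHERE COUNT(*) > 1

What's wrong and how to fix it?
Bug: COUNT(*) is an aggregate and cannot be used in WHERE

Fix: Group first, then use HAVING for the count condition

Corrected query:
SELECT title FROM movies GROUP BY title HAVING COUNT(*) > 1

Result:
title
-----
Up   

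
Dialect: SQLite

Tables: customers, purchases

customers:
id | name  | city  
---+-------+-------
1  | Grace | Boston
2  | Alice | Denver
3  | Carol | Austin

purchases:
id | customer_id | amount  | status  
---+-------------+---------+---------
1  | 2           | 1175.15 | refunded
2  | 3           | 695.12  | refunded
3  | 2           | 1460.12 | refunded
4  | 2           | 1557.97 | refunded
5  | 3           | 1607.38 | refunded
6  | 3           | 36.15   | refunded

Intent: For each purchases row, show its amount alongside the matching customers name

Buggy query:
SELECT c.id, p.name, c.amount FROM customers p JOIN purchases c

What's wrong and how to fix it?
Bug: JOIN with no ON clause produces a cartesian product; every purchases row pairs with every customers row

Fix: Add ON c.customer_id = p.id to the JOIN

Corrected query:
SELECT c.id, p.name, c.amount FROM customers p JOIN purchases c ON c.customer_id = p.id

Result:
id | name  | amount 
---+-------+--------
1  | Alice | 1175.15
2  | Carol | 695.12 
3  | Alice | 1460.12
4  | Alice | 1557.97
5  | Carol | 1607.38
6  | Carol | 36.15  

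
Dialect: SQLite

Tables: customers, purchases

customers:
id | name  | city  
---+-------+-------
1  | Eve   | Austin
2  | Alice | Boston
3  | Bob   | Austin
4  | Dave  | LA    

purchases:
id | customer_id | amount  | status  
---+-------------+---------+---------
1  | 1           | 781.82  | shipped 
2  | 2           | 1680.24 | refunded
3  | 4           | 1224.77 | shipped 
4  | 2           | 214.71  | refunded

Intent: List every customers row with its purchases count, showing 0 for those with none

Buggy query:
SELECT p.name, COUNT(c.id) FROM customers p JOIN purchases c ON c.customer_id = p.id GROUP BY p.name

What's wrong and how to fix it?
Bug: INNER JOIN drops customers rows that have no matching purchases rows

Fix: Use LEFT JOIN so parents without children still appear (COUNT(c.id) gives 0)

Corrected query:
SELECT p.name, COUNT(c.id) FROM customers p LEFT JOIN purchases c ON c.customer_id = p.id GROUP BY p.name

Result:
name  | COUNT(c.id)
------+------------
Alice | 2          
Bob   | 0          
Dave  | 1          
Eve   | 1          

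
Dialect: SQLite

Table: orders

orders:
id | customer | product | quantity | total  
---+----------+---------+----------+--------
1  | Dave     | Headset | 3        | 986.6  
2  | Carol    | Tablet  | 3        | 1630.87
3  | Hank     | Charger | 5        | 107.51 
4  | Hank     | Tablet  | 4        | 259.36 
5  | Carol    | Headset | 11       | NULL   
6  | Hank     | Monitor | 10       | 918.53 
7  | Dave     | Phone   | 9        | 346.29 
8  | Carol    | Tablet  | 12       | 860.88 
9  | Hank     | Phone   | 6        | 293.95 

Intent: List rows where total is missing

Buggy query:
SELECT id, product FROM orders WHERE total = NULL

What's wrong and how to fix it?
Bug: '= NULL' is always unknown in SQL three-valued logic, so no rows match

Fix: Use IS NULL to test for NULL

Corrected query:
SELECT id, product FROM orders WHERE total IS NULL

Result:
id | product
---+--------
5  | Headset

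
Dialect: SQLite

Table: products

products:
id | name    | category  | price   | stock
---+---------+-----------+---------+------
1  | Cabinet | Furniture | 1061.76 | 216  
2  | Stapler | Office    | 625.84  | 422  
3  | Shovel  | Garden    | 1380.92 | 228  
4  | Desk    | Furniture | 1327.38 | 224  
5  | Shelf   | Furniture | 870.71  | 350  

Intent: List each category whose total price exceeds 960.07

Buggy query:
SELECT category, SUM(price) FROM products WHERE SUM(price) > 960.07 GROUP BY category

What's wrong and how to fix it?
Bug: SUM(price) is an aggregate, but WHERE filters rows before aggregation

Fix: Use HAVING (which filters groups after aggregation) instead of WHERE

Corrected query:
SELECT category, SUM(price) FROM products GROUP BY category HAVING SUM(price) > 960.07

Result:
category  | SUM(price)
----------+-----------
Furniture | 3259.85   
Garden    | 1380.92   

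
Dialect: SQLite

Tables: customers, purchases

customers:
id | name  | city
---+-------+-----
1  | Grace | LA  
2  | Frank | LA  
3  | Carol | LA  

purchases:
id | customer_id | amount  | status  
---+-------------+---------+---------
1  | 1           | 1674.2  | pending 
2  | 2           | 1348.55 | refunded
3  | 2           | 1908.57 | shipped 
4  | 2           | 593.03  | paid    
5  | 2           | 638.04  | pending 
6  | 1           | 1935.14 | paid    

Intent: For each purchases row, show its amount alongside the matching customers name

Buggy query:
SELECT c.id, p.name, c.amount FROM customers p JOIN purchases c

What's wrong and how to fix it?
Bug: Missing join condition: each purchases row is matched to all customers rows instead of just its own

Fix: Specify the join condition linking the foreign key to the parent id

Corrected query:
SELECT c.id, p.name, c.amount FROM customers p JOIN purchases c ON c.customer_id = p.id

Result:
id | name  | amount 
---+-------+--------
1  | Grace | 1674.2 
2  | Frank | 1348.55
3  | Frank | 1908.57
4  | Frank | 593.03 
5  | Frank | 638.04 
6  | Grace | 1935.14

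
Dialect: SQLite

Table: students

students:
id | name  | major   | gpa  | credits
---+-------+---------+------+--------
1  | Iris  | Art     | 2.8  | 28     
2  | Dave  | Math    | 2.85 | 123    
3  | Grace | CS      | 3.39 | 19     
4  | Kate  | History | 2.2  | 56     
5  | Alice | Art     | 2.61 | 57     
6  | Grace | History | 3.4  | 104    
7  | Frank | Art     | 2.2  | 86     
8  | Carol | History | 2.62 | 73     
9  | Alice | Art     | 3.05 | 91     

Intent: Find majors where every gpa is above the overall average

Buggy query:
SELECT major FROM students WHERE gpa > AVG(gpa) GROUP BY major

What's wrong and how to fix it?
Bug: WHERE evaluates per row before aggregation, so AVG() is unavailable

Fix: Compute the overall average in a scalar subquery and compare each group's MIN against it in HAVING

Corrected query:
SELECT major FROM students GROUP BY major HAVING MIN(gpa) > (SELECT AVG(gpa) FROM students)

Result:
major
-----
CS   
Math 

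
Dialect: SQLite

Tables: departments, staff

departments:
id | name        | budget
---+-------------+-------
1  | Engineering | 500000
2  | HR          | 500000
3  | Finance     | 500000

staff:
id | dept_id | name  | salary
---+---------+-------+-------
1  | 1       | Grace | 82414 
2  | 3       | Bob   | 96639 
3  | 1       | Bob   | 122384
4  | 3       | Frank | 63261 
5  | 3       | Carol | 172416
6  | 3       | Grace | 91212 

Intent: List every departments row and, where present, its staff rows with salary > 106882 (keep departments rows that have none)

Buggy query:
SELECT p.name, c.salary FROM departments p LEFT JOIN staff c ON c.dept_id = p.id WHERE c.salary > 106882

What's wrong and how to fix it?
Bug: Filtering c.salary in WHERE discards the NULL rows produced by LEFT JOIN, turning it into an inner join

Fix: Put 'c.salary > 106882' in the JOIN's ON clause instead of WHERE

Corrected query:
SELECT p.name, c.salary FROM departments p LEFT JOIN staff c ON c.dept_id = p.id AND c.salary > 106882

Result:
name        | salary
------------+-------
Engineering | 122384
HR          | NULL  
Finance     | 172416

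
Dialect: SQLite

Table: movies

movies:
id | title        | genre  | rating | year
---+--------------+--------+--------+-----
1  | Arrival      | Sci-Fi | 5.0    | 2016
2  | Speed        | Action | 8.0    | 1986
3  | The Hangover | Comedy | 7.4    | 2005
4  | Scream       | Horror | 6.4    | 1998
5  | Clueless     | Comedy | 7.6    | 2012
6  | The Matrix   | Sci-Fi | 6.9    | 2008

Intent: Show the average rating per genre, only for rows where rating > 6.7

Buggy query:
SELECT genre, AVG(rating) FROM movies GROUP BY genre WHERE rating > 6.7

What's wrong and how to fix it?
Bug: WHERE cannot follow GROUP BY

Fix: Move the WHERE clause before GROUP BY

Corrected query:
SELECT genre, AVG(rating) FROM movies WHERE rating > 6.7 GROUP BY genre

Result:
genre  | AVG(rating)
-------+------------
Action | 8          
Comedy | 7.5        
Sci-Fi | 6.9        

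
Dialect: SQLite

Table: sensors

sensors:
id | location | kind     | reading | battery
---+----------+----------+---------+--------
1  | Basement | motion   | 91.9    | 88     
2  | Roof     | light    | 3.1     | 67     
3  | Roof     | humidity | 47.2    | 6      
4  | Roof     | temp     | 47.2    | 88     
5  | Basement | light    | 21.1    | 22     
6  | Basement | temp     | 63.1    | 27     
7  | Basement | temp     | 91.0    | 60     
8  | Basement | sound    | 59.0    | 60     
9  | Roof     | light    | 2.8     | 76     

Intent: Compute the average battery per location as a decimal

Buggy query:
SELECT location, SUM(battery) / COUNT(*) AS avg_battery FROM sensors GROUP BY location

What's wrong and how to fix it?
Bug: SUM(battery) and COUNT(*) are both integers; the division truncates the fractional part

Fix: Multiply by 1.0 (or CAST to REAL) to force floating-point division

Corrected query:
SELECT location, SUM(battery) * 1.0 / COUNT(*) AS avg_battery FROM sensors GROUP BY location

Result:
location | avg_battery
---------+------------
Basement | 51.4       
Roof     | 59.25      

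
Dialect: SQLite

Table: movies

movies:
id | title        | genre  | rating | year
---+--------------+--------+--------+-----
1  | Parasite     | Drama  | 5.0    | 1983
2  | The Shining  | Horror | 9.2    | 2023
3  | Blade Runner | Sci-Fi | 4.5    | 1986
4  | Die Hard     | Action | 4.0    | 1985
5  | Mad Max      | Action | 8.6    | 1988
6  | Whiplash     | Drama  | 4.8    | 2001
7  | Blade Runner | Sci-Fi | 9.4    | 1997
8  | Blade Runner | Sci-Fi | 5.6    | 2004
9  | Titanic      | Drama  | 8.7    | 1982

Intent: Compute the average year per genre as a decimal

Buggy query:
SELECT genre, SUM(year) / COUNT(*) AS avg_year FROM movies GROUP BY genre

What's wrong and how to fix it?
Bug: Both operands are integers, so '/' performs integer division and truncates

Fix: Multiply by 1.0 (or CAST to REAL) to force floating-point division

Corrected query:
SELECT genre, SUM(year) * 1.0 / COUNT(*) AS avg_year FROM movies GROUP BY genre

Result:
genre  | avg_year   
-------+------------
Action | 1986.5     
Drama  | 1988.666667
Horror | 2023       
Sci-Fi | 1995.666667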